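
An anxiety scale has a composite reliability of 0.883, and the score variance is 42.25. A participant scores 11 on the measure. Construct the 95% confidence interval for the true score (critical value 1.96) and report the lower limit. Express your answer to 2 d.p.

6.64

σ = 42.25^(1/2) = 6.50000
SEM = 6.50000 · √(1 − 0.88300) = 6.50000 · √0.11700 ≈ 6.50000 · 0.34205 ≈ 2.22334
Margin = 1.96 · 2.22334 ≈ 4.35775
Lower bound: 11 − 4.35775 = 6.64225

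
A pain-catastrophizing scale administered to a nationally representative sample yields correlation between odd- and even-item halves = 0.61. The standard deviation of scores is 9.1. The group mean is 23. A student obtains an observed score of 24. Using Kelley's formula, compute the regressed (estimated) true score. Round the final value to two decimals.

Spearman-Brown: r = 2(0.61) / (1 + 0.61) = 1.220 / 1.610 ≈ 0.758
Estimated true score = 0.758·24 + (1 − 0.758)·23 ≈ 23.758

23.76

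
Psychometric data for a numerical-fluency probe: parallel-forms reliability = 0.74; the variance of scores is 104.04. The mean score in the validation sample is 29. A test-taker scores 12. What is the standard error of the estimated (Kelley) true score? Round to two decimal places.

4.47

σ = 104.04^(1/2) = 10.20000
SE_est = 10.20000*√(0.74000*0.26000) ≈ 4.47407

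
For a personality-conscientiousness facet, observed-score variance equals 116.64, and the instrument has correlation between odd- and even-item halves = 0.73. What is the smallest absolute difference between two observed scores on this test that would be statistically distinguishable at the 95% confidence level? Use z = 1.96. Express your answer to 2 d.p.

11.83

σ = 116.64^(1/2) = 10.8000
Full-length reliability (Spearman-Brown) = 2(0.73)/(1+0.73) ≈ 0.8439
The standard error of measurement is 10.8000×√(1 − 0.8439) ≈ 10.8000×0.3951 ≈ 4.2666.
Standard error of the difference = 4.2666·√2 ≈ 6.0339
Smallest detectable difference = 1.96×6.0339 ≈ 11.8264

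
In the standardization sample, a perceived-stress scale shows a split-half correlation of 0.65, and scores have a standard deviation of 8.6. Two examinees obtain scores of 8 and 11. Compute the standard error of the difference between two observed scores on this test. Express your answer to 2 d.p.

5.60

Spearman-Brown: r = 2(0.65) / (1 + 0.65) = 1.30000 / 1.65000 ≈ 0.78788
SEM = 8.60000 × √(1 − 0.78788) = 8.60000 × √0.21212 ≈ 8.60000 × 0.46057 ≈ 3.96087
Standard error of the difference = 3.96087·√2 ≈ 5.60151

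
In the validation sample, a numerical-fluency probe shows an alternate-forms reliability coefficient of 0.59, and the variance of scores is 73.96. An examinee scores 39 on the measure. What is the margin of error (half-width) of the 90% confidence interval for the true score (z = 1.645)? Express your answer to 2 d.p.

9.06

SD = √73.96 = 8.600
SEM = 8.600·√(1 − 0.590) ≈ 5.507
Half-width = 1.645·5.507 ≈ 9.058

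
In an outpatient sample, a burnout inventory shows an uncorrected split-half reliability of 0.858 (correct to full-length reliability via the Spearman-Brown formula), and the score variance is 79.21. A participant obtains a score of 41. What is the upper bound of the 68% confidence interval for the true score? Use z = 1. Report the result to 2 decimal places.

43.46

σ = 79.21^(1/2) = 8.90000
Spearman-Brown: r = 2(0.858) / (1 + 0.858) = 1.71600 / 1.85800 ≃ 0.92357
SEM = 8.90000*√(1 − 0.92357) ≃ 2.46043
1 * SEM ≃ 2.46043
Upper bound: 41 + 2.46043 = 43.46043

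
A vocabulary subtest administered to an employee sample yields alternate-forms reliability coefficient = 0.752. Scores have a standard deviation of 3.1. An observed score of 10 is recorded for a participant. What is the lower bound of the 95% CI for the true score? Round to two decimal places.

SEM = 3.1000 * √(1 − 0.7520) = 3.1000 * √0.2480 ≈ 3.1000 * 0.4980 ≈ 1.5438
Margin = 1.96 * 1.5438 ≈ 3.0258
Lower limit = 10 − 3.0258 ≈ 6.9742

6.97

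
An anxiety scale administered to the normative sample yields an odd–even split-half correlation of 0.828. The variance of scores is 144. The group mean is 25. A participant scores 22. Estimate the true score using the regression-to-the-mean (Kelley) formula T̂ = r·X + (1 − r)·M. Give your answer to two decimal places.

22.28

Full-length reliability (Spearman-Brown) = 2(0.828)/(1+0.828) ≃ 0.9059
Estimated true score = 0.9059*22 + (1 − 0.9059)*25 ≃ 22.2823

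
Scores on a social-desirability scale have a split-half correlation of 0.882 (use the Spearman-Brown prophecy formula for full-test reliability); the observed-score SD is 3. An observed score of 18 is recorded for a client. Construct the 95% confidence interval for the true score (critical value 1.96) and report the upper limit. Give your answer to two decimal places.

19.47

r_full = 2·0.882 / (1 + 0.882) ≈ 0.93730
SEM = 3.00000×√(1 − 0.93730) ≈ 0.75119
1.96 × SEM ≈ 1.47234
Upper bound: 18 + 1.47234 = 19.47234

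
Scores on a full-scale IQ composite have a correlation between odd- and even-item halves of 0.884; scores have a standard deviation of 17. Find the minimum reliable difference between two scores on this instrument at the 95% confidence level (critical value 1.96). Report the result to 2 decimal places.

r_full = 2·0.884 / (1 + 0.884) ≈ 0.938
SEM = 17.000 * √(1 − 0.938) = 17.000 * √0.062 ≈ 17.000 * 0.248 ≈ 4.218
SE_diff = √2 * SEM ≈ 5.966
Minimum reliable difference = 1.96 * SE_diff ≈ 1.96 * 5.966 ≈ 11.693

11.69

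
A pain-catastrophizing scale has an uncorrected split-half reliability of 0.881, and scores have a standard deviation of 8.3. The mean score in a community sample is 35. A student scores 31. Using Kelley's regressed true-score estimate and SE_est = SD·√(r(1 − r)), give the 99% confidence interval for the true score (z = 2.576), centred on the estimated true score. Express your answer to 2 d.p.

[26.05, 36.46]

Spearman-Brown: r = 2(0.881) / (1 + 0.881) = 1.7620 / 1.8810 ≈ 0.9367
Estimated true score = 0.9367*31 + (1 − 0.9367)*35 ≈ 31.2531
SE_est = 8.3000*√(0.9367*0.0633) ≈ 2.0205
99% CI: 31.2531 ± 5.2049 ≈ (26.0482, 36.4579)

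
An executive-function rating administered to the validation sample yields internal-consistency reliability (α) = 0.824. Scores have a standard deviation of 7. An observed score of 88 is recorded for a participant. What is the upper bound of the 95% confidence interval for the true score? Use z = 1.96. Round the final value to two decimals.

93.76

SEM = 7.0000*√(1 − 0.8240) ≈ 2.9367
1.96 * SEM ≈ 5.7559
Upper limit = 88 + 5.7559 ≈ 93.7559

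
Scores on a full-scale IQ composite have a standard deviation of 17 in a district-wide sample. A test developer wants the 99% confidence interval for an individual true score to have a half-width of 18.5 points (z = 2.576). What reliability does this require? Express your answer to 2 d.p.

0.82

SEM needed = half-width / z = 18.5/2.576 ≈ 7.1817
r = 1 − (7.1817/17)² ≈ 1 − 0.1785 ≈ 0.8215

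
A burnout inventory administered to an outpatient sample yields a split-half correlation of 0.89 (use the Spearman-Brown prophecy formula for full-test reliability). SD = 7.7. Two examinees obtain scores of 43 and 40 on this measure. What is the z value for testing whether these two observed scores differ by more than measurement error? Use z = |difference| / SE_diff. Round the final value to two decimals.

Full-length reliability (Spearman-Brown) = 2(0.89)/(1+0.89) ≈ 0.94180
SEM = 7.70000 · √(1 − 0.94180) = 7.70000 · √0.05820 ≈ 7.70000 · 0.24125 ≈ 1.85762
SE_diff = SEM · √2 ≈ 1.85762 · 1.41421 ≈ 2.62707
z = |43 − 40| / 2.62707 = 3 / 2.62707 ≈ 1.14196

1.14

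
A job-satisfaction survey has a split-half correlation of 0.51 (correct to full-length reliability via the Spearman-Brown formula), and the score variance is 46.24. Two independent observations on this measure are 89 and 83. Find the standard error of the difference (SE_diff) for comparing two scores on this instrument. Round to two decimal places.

5.48

SD = √46.24 ≈ 6.800
r_full = 2·0.51 / (1 + 0.51) ≈ 0.675
SEM = 6.800 × √(1 − 0.675) = 6.800 × √0.325 ≈ 6.800 × 0.570 ≈ 3.874
Standard error of the difference = 3.874·√2 ≈ 5.478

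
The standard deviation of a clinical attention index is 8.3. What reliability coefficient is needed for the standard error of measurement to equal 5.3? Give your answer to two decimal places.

0.59

r = 1 − (5.3000/8.3)² ≃ 1 − 0.4078 ≃ 0.5922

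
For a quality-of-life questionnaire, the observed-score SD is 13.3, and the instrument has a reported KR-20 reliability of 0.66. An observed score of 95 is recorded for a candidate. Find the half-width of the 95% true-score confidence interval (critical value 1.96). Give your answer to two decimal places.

15.20

SEM = 13.3000·√(1 − 0.6600) ≈ 7.7552
Margin = 1.96 · 7.7552 ≈ 15.2001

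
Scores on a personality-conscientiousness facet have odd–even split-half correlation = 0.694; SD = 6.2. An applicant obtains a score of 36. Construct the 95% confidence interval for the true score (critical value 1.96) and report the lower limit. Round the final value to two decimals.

30.84

Full-length reliability (Spearman-Brown) = 2(0.694)/(1+0.694) ≈ 0.819
SEM = 6.200 · √(1 − 0.819) = 6.200 · √0.181 ≈ 6.200 · 0.425 ≈ 2.635
Margin = 1.96 · 2.635 ≈ 5.165
Lower bound: 36 − 5.165 = 30.835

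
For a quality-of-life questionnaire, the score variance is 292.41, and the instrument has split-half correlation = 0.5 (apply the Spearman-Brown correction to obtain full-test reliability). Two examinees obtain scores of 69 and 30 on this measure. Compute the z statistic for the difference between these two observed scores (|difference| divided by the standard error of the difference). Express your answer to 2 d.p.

2.79

SD = √292.41 = 17.100
r_full = 2·0.5 / (1 + 0.5) ≈ 0.667
SEM = 17.100 * √(1 − 0.667) = 17.100 * √0.333 ≈ 17.100 * 0.577 ≈ 9.873
SE_diff = SEM * √2 ≈ 9.873 * 1.414 ≈ 13.962
z = |69 − 30| / 13.962 = 39 / 13.962 ≈ 2.793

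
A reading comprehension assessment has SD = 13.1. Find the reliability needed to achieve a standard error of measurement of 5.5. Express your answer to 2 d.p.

0.82

r = 1 − (5.500/13.1)² ≈ 1 − 0.176 ≈ 0.824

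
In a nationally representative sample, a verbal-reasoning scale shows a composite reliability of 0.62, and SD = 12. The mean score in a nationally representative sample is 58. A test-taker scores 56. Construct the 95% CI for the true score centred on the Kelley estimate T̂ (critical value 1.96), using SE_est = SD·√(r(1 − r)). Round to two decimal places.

T̂ = 0.6200(56) + 0.3800(58) ≈ 56.7600
SE_est = 12.0000·√[r(1 − r)] ≈ 5.8246
95% CI: 56.7600 ± 11.4163 ≈ (45.3437, 68.1763)

[45.34, 68.18]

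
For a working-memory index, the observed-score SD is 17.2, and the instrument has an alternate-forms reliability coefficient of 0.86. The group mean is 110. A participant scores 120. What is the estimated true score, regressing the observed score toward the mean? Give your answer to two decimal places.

118.60

T̂ = 0.8600(120) + 0.1400(110) ≈ 118.6000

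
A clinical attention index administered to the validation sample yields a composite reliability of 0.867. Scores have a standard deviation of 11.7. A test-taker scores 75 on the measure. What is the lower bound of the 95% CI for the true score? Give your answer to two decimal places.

66.64

SEM = 11.70000*√(1 − 0.86700) ≃ 4.26689
1.96 * SEM ≃ 8.36311
Lower limit = 75 − 8.36311 ≃ 66.63689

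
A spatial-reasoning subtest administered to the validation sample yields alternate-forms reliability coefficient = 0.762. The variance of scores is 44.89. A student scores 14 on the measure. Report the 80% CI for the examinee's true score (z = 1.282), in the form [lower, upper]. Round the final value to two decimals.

SD = √44.89 ≃ 6.7000
SEM = 6.7000*√(1 − 0.7620) ≃ 3.2686
Half-width = 1.282*3.2686 ≃ 4.1904
CI = 14 ± 4.1904 → [9.8096, 18.1904]

[9.81, 18.19]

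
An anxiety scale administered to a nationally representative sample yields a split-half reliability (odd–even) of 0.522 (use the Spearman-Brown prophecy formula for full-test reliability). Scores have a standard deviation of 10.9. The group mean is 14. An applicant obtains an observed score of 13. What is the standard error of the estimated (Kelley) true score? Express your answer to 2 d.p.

r_full = 2·0.522 / (1 + 0.522) ≃ 0.68594
SE_est = 10.90000·√[r(1 − r)] ≃ 5.05913

5.06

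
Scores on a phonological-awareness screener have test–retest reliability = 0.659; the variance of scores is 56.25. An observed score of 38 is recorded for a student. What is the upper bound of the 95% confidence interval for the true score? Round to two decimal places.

46.58

SD = √56.25 ≈ 7.500
SEM = 7.500 · √(1 − 0.659) = 7.500 · √0.341 ≈ 7.500 · 0.584 ≈ 4.380
1.96 · SEM ≈ 8.584
Upper limit = 38 + 8.584 ≈ 46.584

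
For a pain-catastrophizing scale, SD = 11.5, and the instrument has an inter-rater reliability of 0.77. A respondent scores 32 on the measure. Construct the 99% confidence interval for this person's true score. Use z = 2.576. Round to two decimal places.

[17.79, 46.21]

SEM = 11.5000*√(1 − 0.7700) ≈ 5.5152
Margin = 2.576 * 5.5152 ≈ 14.2072
Interval: (17.7928, 46.2072)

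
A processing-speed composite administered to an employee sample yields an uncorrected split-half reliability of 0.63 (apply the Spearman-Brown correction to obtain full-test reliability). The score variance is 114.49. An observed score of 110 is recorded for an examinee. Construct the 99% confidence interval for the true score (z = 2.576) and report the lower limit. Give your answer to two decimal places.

96.87

σ = 114.49^(1/2) = 10.700
r_full = 2·0.63 / (1 + 0.63) ≈ 0.773
SEM = 10.700×√(1 − 0.773) ≈ 5.098
2.576 × SEM ≈ 13.132
Lower bound: 110 − 13.132 = 96.868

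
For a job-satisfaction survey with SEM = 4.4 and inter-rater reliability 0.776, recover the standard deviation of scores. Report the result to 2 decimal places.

SD = 4.4 / √(1 − 0.776) ≈ 9.2967

9.30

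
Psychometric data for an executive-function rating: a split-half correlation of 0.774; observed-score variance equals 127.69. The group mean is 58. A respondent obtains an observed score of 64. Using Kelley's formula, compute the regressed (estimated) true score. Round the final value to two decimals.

63.24

r_full = 2·0.774 / (1 + 0.774) ≈ 0.873
T̂ = 0.873(64) + 0.127(58) ≈ 63.236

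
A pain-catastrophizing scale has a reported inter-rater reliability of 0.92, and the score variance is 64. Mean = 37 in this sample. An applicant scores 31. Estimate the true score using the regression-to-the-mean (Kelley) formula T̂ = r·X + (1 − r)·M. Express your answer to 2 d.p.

T̂ = r·X + (1 − r)·M = 0.9200×31 + 0.0800×37 = 28.5200 + 2.9600 ≈ 31.4800

31.48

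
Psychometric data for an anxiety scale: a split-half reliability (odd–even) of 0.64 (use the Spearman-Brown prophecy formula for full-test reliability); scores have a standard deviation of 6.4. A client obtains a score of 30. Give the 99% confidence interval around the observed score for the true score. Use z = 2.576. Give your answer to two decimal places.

[22.28, 37.72]

Spearman-Brown: r = 2(0.64) / (1 + 0.64) = 1.280 / 1.640 ≈ 0.780
The standard error of measurement is 6.400*√(1 − 0.780) ≈ 6.400*0.469 ≈ 2.999.
Half-width = 2.576*2.999 ≈ 7.724
99% CI: 30 ± 7.724 = [22.276, 37.724]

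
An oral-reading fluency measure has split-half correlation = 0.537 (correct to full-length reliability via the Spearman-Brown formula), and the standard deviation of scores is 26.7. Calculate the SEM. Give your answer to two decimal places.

r_full = 2·0.537 / (1 + 0.537) ≈ 0.6988
SEM = 26.7000*√(1 − 0.6988) ≈ 14.6543

14.65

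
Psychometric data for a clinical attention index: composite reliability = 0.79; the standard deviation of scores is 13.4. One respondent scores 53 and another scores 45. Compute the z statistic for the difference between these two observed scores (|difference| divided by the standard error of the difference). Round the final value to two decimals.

0.92

SEM = 13.4000·√(1 − 0.7900) ≈ 6.1407
SE_diff = SEM · √2 ≈ 6.1407 · 1.4142 ≈ 8.6842
z = |53 − 45| / 8.6842 = 8 / 8.6842 ≈ 0.9212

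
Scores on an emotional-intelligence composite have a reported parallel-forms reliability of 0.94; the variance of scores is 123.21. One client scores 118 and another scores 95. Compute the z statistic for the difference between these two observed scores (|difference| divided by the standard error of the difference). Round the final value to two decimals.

5.98

σ = 123.21^(1/2) = 11.10000
SEM = 11.10000·√(1 − 0.94000) ≃ 2.71893
SE_diff = SEM · √2 ≃ 2.71893 · 1.41421 ≃ 3.84515
z = |118 − 95| / 3.84515 = 23 / 3.84515 ≃ 5.98156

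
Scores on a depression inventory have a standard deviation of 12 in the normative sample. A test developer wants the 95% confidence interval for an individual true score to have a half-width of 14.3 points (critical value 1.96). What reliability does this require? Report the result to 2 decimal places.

SEM needed = half-width / z = 14.3/1.96 ≈ 7.296
r = 1 − (SEM / SD)² = 1 − (7.296 / 12)² ≈ 1 − 0.370 ≈ 0.630

0.63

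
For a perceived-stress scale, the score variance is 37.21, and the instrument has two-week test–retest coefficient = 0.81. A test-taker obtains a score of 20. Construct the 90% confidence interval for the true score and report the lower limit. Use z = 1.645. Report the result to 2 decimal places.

15.63

SD = √37.21 ≃ 6.1000
SEM = 6.1000 · √(1 − 0.8100) = 6.1000 · √0.1900 ≃ 6.1000 · 0.4359 ≃ 2.6589
Half-width = 1.645·2.6589 ≃ 4.3739
Lower limit = 20 − 4.3739 ≃ 15.6261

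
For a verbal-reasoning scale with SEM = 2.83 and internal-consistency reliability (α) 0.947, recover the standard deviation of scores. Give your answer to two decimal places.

12.29

σ = SEM·(1 − r)^(−1/2) ≈ 2.83×4.3437 ≈ 12.2927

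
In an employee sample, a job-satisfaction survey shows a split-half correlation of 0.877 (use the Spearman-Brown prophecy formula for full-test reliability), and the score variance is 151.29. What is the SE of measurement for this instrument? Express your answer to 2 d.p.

3.15

σ = 151.29^(1/2) = 12.3000
r_full = 2·0.877 / (1 + 0.877) ≈ 0.9345
SEM = 12.3000 · √(1 − 0.9345) = 12.3000 · √0.0655 ≈ 12.3000 · 0.2560 ≈ 3.1487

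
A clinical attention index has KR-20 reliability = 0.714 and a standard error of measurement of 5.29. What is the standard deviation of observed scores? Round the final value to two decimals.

σ = SEM·(1 − r)^(−1/2) ≈ 5.29*1.8699 ≈ 9.8917

9.89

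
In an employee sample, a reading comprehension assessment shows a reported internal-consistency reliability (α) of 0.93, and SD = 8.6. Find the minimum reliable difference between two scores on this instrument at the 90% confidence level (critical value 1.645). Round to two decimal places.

SEM = 8.60000 · √(1 − 0.93000) = 8.60000 · √0.07000 ≈ 8.60000 · 0.26458 ≈ 2.27535
Standard error of the difference = 2.27535·√2 ≈ 3.21783
Smallest detectable difference = 1.645·3.21783 ≈ 5.29332

5.29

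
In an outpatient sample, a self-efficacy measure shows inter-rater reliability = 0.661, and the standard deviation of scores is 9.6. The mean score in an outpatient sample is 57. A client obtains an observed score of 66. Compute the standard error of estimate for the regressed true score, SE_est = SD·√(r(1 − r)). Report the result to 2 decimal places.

4.54

SE_est = SD · √(r(1 − r)) = 9.60000 · √0.22408 ≈ 9.60000 · 0.47337 ≈ 4.54435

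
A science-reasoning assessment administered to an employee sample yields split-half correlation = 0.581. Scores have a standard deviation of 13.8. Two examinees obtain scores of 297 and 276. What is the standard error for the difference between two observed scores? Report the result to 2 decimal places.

r_full = 2·0.581 / (1 + 0.581) ≈ 0.73498
The standard error of measurement is 13.80000*√(1 − 0.73498) ≈ 13.80000*0.51480 ≈ 7.10428.
SE_diff = SEM * √2 ≈ 7.10428 * 1.41421 ≈ 10.04697

10.05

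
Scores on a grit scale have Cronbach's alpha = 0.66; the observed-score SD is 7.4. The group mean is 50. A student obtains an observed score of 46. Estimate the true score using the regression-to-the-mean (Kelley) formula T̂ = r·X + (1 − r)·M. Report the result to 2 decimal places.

T̂ = 0.660(46) + 0.340(50) ≈ 47.360

47.36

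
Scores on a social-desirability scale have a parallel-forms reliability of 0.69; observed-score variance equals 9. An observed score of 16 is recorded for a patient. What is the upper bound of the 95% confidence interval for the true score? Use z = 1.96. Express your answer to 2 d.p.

SD = √9 = 3.000
SEM = 3.000 × √(1 − 0.690) = 3.000 × √0.310 ≈ 3.000 × 0.557 ≈ 1.670
1.96 × SEM ≈ 3.274
Upper bound: 16 + 3.274 = 19.274

19.27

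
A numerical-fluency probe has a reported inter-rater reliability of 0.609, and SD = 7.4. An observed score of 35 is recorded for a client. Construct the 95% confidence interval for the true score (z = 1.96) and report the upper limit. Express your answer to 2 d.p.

44.07

The standard error of measurement is 7.4000*√(1 − 0.6090) ≈ 7.4000*0.6253 ≈ 4.6272.
Half-width = 1.96*4.6272 ≈ 9.0694
Upper limit = 35 + 9.0694 ≈ 44.0694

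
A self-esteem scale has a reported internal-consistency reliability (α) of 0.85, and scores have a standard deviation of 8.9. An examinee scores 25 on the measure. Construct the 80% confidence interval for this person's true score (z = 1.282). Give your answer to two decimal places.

The standard error of measurement is 8.900·√(1 − 0.850) ≈ 8.900·0.387 ≈ 3.447.
1.282 · SEM ≈ 4.419
80% CI: 25 ± 4.419 = [20.581, 29.419]

[20.58, 29.42]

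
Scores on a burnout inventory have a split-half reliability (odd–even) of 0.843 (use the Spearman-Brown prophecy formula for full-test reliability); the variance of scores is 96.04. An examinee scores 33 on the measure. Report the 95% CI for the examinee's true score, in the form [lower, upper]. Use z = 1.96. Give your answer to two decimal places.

[27.39, 38.61]

SD = √96.04 = 9.8000
r_full = 2·0.843 / (1 + 0.843) ≈ 0.9148
SEM = 9.8000 × √(1 − 0.9148) = 9.8000 × √0.0852 ≈ 9.8000 × 0.2919 ≈ 2.8603
1.96 × SEM ≈ 5.6062
Interval: (27.3938, 38.6062)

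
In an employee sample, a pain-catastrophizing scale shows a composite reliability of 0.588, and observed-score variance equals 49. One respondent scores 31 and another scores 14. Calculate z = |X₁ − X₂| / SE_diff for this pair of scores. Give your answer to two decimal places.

2.68

SD = √49 ≈ 7.0000
SEM = 7.0000·√(1 − 0.5880) ≈ 4.4931
SE_diff = SEM · √2 ≈ 4.4931 · 1.4142 ≈ 6.3542
z = 17 / 6.3542 ≈ 2.6754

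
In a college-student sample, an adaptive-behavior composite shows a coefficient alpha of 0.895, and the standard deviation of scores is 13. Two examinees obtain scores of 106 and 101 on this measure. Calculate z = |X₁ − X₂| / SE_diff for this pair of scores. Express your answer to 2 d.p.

0.84

SEM = 13.00000 · √(1 − 0.89500) = 13.00000 · √0.10500 ≈ 13.00000 · 0.32404 ≈ 4.21248
SE_diff = SEM · √2 ≈ 4.21248 · 1.41421 ≈ 5.95735
z = |106 − 101| / 5.95735 = 5 / 5.95735 ≈ 0.83930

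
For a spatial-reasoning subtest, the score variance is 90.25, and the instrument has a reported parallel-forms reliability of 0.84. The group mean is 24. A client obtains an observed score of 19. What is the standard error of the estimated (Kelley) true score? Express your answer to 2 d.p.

SD = √90.25 = 9.5000
SE_est = SD · √(r(1 − r)) = 9.5000 · √0.1344 ≈ 9.5000 · 0.3666 ≈ 3.4828

3.48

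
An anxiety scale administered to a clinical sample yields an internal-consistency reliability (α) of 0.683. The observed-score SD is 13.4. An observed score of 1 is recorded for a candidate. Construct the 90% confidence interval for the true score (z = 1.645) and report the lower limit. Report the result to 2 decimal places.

The standard error of measurement is 13.40000*√(1 − 0.68300) ≈ 13.40000*0.56303 ≈ 7.54457.
1.645 * SEM ≈ 12.41082
Lower limit = 1 − 12.41082 ≈ -11.41082

-11.41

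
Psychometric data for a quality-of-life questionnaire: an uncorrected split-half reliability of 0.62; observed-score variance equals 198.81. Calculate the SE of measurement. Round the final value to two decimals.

6.83

SD = √198.81 ≈ 14.100
r_full = 2·0.62 / (1 + 0.62) ≈ 0.765
SEM = 14.100*√(1 − 0.765) ≈ 6.829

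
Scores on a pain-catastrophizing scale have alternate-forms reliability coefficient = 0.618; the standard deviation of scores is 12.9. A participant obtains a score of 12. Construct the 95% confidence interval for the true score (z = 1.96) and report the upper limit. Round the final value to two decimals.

27.63

SEM = 12.900 * √(1 − 0.618) = 12.900 * √0.382 ≈ 12.900 * 0.618 ≈ 7.973
Margin = 1.96 * 7.973 ≈ 15.627
Upper limit = 12 + 15.627 ≈ 27.627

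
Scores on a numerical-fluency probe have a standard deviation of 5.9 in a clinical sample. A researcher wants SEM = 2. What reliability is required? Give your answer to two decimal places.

0.89

r = 1 − (2.00000/5.9)² ≈ 1 − 0.11491 ≈ 0.88509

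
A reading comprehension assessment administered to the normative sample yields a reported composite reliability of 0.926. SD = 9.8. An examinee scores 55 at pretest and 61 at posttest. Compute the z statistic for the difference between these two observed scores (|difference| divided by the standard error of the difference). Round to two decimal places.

SEM = 9.80000 · √(1 − 0.92600) = 9.80000 · √0.07400 ≃ 9.80000 · 0.27203 ≃ 2.66589
SE_diff = √2 · SEM ≃ 3.77014
z = |55 − 61| / 3.77014 = 6 / 3.77014 ≃ 1.59145

1.59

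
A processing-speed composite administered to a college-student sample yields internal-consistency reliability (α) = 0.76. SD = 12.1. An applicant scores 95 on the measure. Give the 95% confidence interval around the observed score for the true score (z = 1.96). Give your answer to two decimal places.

The standard error of measurement is 12.100×√(1 − 0.760) ≃ 12.100×0.490 ≃ 5.928.
Half-width = 1.96×5.928 ≃ 11.618
95% CI: 95 ± 11.618 = [83.382, 106.618]

[83.38, 106.62]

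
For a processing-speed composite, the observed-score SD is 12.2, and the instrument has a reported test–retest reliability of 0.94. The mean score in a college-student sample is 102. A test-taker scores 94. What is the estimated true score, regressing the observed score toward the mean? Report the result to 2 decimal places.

T̂ = 0.940(94) + 0.060(102) ≈ 94.480

94.48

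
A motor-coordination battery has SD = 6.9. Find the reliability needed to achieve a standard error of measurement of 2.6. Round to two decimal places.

0.86

r = 1 − (SEM / SD)² = 1 − (2.6000 / 6.9)² ≈ 1 − 0.1420 ≈ 0.8580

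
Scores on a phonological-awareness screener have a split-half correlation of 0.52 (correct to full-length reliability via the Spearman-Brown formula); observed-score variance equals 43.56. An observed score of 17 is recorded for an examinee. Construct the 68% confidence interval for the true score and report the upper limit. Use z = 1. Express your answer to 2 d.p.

SD = √43.56 ≃ 6.600
Spearman-Brown: r = 2(0.52) / (1 + 0.52) = 1.040 / 1.520 ≃ 0.684
SEM = 6.600·√(1 − 0.684) ≃ 3.709
Margin = 1 · 3.709 ≃ 3.709
Upper bound: 17 + 3.709 = 20.709

20.71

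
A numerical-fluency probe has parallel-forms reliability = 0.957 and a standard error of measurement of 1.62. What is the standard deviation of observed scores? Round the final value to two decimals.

7.81

SD = SEM / √(1 − r) = 1.62 / √0.043 ≈ 1.62 / 0.207 ≈ 7.812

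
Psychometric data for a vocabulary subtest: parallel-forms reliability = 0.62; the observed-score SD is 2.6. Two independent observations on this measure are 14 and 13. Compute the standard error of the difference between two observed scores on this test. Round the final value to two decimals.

2.27

SEM = 2.6000 × √(1 − 0.6200) = 2.6000 × √0.3800 ≈ 2.6000 × 0.6164 ≈ 1.6027
Standard error of the difference = 1.6027·√2 ≈ 2.2666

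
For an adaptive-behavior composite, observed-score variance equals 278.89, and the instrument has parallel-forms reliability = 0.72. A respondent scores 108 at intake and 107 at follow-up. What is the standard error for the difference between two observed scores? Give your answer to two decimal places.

σ = 278.89^(1/2) = 16.70000
The standard error of measurement is 16.70000*√(1 − 0.72000) ≈ 16.70000*0.52915 ≈ 8.83681.
SE_diff = √2 * SEM ≈ 12.49714

12.50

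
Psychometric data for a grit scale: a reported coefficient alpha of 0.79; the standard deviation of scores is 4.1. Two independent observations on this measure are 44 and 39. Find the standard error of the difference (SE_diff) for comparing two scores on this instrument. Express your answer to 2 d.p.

2.66

The standard error of measurement is 4.1000*√(1 − 0.7900) ≈ 4.1000*0.4583 ≈ 1.8789.
Standard error of the difference = 1.8789·√2 ≈ 2.6571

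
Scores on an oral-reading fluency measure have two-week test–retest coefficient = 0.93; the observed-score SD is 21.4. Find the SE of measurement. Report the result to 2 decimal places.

The standard error of measurement is 21.40000*√(1 − 0.93000) ≈ 21.40000*0.26458 ≈ 5.66191.

5.66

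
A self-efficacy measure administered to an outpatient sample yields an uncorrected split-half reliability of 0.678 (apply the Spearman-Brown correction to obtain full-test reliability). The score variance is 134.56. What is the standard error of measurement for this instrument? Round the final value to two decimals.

σ = 134.56^(1/2) = 11.60000
Full-length reliability (Spearman-Brown) = 2(0.678)/(1+0.678) ≃ 0.80810
SEM = 11.60000 × √(1 − 0.80810) = 11.60000 × √0.19190 ≃ 11.60000 × 0.43806 ≃ 5.08148

5.08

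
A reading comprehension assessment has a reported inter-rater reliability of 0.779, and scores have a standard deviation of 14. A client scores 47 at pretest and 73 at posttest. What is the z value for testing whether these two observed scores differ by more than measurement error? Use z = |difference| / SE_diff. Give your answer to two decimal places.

2.79

The standard error of measurement is 14.000*√(1 − 0.779) ≈ 14.000*0.470 ≈ 6.581.
SE_diff = SEM * √2 ≈ 6.581 * 1.414 ≈ 9.308
z = |47 − 73| / 9.308 = 26 / 9.308 ≈ 2.793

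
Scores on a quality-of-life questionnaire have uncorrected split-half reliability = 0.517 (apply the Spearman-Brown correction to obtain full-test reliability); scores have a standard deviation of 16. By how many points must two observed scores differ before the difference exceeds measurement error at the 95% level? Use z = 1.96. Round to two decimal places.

r_full = 2·0.517 / (1 + 0.517) ≈ 0.6816
SEM = 16.0000×√(1 − 0.6816) ≈ 9.0282
SE_diff = √2 × SEM ≈ 12.7678
Minimum reliable difference = 1.96 × SE_diff ≈ 1.96 × 12.7678 ≈ 25.0249

25.02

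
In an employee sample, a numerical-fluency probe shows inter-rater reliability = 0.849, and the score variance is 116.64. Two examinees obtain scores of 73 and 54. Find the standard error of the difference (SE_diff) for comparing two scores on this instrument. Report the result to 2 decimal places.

5.94

SD = √116.64 ≈ 10.800
SEM = 10.800 · √(1 − 0.849) = 10.800 · √0.151 ≈ 10.800 · 0.389 ≈ 4.197
SE_diff = SEM · √2 ≈ 4.197 · 1.414 ≈ 5.935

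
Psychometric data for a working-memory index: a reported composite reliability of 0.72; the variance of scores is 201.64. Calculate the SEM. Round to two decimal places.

SD = √201.64 = 14.2000
SEM = 14.2000×√(1 − 0.7200) ≈ 7.5139

7.51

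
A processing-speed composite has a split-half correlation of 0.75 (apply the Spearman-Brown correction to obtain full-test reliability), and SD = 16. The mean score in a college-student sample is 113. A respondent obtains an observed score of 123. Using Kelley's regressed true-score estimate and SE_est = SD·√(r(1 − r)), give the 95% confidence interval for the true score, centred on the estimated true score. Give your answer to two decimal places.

Spearman-Brown: r = 2(0.75) / (1 + 0.75) = 1.500 / 1.750 ≈ 0.857
Estimated true score = 0.857·123 + (1 − 0.857)·113 ≈ 121.571
SE_est = SD · √(r(1 − r)) = 16.000 · √0.122 ≈ 16.000 · 0.350 ≈ 5.599
95% CI: 121.571 ± 10.974 ≈ (110.598, 132.545)

[110.60, 132.55]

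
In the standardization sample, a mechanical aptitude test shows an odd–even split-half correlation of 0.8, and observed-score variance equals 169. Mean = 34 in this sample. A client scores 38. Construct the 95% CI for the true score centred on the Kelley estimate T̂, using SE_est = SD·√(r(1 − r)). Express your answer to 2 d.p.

[29.55, 45.56]

SD = √169 ≈ 13.000
r_full = 2·0.8 / (1 + 0.8) ≈ 0.889
T̂ = 0.889(38) + 0.111(34) ≈ 37.556
SE_est = SD · √(r(1 − r)) = 13.000 · √0.099 ≈ 13.000 · 0.314 ≈ 4.086
CI = 37.556 ± 1.96 · 4.086 → [29.548, 45.563]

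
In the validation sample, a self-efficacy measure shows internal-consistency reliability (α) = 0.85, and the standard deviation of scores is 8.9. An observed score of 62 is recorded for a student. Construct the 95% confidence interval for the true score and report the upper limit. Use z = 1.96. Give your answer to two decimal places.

68.76

The standard error of measurement is 8.9000·√(1 − 0.8500) ≈ 8.9000·0.3873 ≈ 3.4470.
1.96 · SEM ≈ 6.7560
Upper bound: 62 + 6.7560 = 68.7560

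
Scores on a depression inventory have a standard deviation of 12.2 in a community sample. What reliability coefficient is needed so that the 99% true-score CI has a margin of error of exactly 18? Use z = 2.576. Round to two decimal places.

SEM needed = half-width / z = 18/2.576 ≈ 6.9876
Required reliability = 1 − (SEM/SD)² = 1 − 0.3280 ≈ 0.6720

0.67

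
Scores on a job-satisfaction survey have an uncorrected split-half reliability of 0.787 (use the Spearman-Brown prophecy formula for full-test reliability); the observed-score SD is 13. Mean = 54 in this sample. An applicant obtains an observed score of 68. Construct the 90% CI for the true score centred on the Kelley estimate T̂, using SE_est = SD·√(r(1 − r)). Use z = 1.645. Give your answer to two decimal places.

[59.40, 73.26]

Spearman-Brown: r = 2(0.787) / (1 + 0.787) = 1.574 / 1.787 ≈ 0.881
T̂ = 0.881(68) + 0.119(54) ≈ 66.331
SE_est = 13.000*√(0.881*0.119) ≈ 4.212
90% CI: 66.331 ± 6.929 ≈ (59.402, 73.260)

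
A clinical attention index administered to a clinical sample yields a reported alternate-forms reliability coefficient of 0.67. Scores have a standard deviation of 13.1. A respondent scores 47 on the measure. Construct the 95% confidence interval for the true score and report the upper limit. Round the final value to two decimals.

SEM = 13.100 · √(1 − 0.670) = 13.100 · √0.330 ≈ 13.100 · 0.574 ≈ 7.525
1.96 · SEM ≈ 14.750
Upper limit = 47 + 14.750 ≈ 61.750

61.75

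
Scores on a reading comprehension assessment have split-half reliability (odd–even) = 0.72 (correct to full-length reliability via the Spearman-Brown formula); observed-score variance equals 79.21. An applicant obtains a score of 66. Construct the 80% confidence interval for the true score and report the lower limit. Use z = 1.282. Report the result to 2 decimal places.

SD = √79.21 ≈ 8.900
r_full = 2·0.72 / (1 + 0.72) ≈ 0.837
SEM = 8.900*√(1 − 0.837) ≈ 3.591
Margin = 1.282 * 3.591 ≈ 4.604
Lower limit = 66 − 4.604 ≈ 61.396

61.40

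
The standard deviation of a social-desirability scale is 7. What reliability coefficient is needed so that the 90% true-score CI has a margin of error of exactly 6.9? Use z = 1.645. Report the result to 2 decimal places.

SEM needed = half-width / z = 6.9/1.645 ≃ 4.1945
r = 1 − (SEM / SD)² = 1 − (4.1945 / 7)² ≃ 1 − 0.3591 ≃ 0.6409

0.64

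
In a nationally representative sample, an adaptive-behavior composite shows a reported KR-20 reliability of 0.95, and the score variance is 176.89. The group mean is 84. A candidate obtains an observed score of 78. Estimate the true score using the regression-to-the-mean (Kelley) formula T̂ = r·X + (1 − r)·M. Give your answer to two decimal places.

T̂ = 0.950(78) + 0.050(84) ≈ 78.300

78.30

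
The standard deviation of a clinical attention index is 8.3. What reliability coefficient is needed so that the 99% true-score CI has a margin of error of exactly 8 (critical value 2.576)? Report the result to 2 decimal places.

0.86

SEM needed = half-width / z = 8/2.576 ≃ 3.106
r = 1 − (SEM / SD)² = 1 − (3.106 / 8.3)² ≃ 1 − 0.140 ≃ 0.860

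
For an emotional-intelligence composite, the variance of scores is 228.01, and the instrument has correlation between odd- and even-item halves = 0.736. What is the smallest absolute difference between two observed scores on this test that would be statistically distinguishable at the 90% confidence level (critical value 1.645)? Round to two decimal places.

13.70

σ = 228.01^(1/2) = 15.1000
r_full = 2·0.736 / (1 + 0.736) ≈ 0.8479
SEM = 15.1000 × √(1 − 0.8479) = 15.1000 × √0.1521 ≈ 15.1000 × 0.3900 ≈ 5.8885
Standard error of the difference = 5.8885·√2 ≈ 8.3276
Smallest detectable difference = 1.645×8.3276 ≈ 13.6989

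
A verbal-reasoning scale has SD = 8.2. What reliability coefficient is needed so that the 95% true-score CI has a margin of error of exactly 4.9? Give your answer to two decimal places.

0.91

SEM needed = half-width / z = 4.9/1.96 ≈ 2.5000
r = 1 − (SEM / SD)² = 1 − (2.5000 / 8.2)² ≈ 1 − 0.0930 ≈ 0.9070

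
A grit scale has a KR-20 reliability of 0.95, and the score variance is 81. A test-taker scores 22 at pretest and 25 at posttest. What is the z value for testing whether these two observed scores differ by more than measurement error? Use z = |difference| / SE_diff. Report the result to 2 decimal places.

σ = 81^(1/2) = 9.000
SEM = 9.000 · √(1 − 0.950) = 9.000 · √0.050 ≈ 9.000 · 0.224 ≈ 2.012
SE_diff = SEM · √2 ≈ 2.012 · 1.414 ≈ 2.846
z = |22 − 25| / 2.846 = 3 / 2.846 ≈ 1.054

1.05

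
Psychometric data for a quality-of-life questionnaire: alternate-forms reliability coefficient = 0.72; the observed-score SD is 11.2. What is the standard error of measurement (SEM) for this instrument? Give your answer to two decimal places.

5.93

The standard error of measurement is 11.20000·√(1 − 0.72000) ≈ 11.20000·0.52915 ≈ 5.92648.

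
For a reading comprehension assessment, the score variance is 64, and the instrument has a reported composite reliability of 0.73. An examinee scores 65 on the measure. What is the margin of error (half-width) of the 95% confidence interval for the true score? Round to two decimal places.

8.15

σ = 64^(1/2) = 8.000
SEM = 8.000 × √(1 − 0.730) = 8.000 × √0.270 ≈ 8.000 × 0.520 ≈ 4.157
Margin = 1.96 × 4.157 ≈ 8.148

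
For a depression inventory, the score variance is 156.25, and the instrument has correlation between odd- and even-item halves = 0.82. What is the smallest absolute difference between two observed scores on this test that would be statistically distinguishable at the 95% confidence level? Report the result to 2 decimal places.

10.90

SD = √156.25 ≈ 12.50000
r_full = 2·0.82 / (1 + 0.82) ≈ 0.90110
The standard error of measurement is 12.50000·√(1 − 0.90110) ≈ 12.50000·0.31449 ≈ 3.93107.
Standard error of the difference = 3.93107·√2 ≈ 5.55937
Minimum reliable difference = 1.96 · SE_diff ≈ 1.96 · 5.55937 ≈ 10.89636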